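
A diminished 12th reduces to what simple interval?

d5

Each octave removed subtracts seven from the number: 12 − 7 = 5.
So a diminished twelfth is an octave plus a diminished fifth. The quality is unchanged.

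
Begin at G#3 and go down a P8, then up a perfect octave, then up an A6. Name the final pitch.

E##4

Down a perfect octave from G#3: G#2 (12 semitones down).
Up a perfect octave from G#2: G#3 (12 semitones up).
An augmented sixth up from G#3 is E##4.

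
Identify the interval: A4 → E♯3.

diminished eleventh

Descending from A4 to E#3 is the same interval as ascending E#3 to A4.
E to A spans four letter names (E-F-G-A), plus an octave — that makes it an eleventh of some quality.
A perfect eleventh would be 17 semitones; E#3 to A4 is 16, one semitone narrower, so the interval is diminished.
(Equivalently, a compound diminished fourth: a diminished fourth plus an octave.)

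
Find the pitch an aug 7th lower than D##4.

Seven letter names down from D: E.
An augmented seventh is 12 semitones; 12 semitones down from D##4 gives E3.

E3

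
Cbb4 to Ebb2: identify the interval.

m13

Descending from Cbb4 to Ebb2 is the same interval as ascending Ebb2 to Cbb4.
E to C spans six letter names (E-F-G-A-B-C), plus an octave — that makes it a thirteenth of some quality.
A major thirteenth would be 21 semitones, but Ebb2 to Cbb4 is 20 — one semitone narrower, making it a minor thirteenth.
(Equivalently, a compound minor sixth: a minor sixth plus an octave.)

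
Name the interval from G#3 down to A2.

Descending from G#3 to A2 is the same interval as ascending A2 to G#3.
A to G spans seven letter names (A-B-C-D-E-F-G): a seventh.
A2 to G#3 is 11 semitones, matching the major seventh exactly, so the quality is major.

M7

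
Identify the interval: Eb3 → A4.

A11

E to A spans four letter names (E-F-G-A), plus an octave: an eleventh.
The perfect eleventh is 17 semitones; here we have 18, one semitone wider: augmented.
(Equivalently, a compound augmented fourth: an augmented fourth plus an octave.)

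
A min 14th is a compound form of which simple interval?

m7

Subtracting seven from the interval number removes an octave: 14 − 7 = 7.
So a minor fourteenth is an octave plus a minor seventh. The quality is unchanged.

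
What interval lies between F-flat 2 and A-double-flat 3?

F to A spans three letter names (F-G-A), plus an octave: a tenth.
At 15 semitones, Fb2→Abb3 falls one short of a major tenth: minor.
(Equivalently, a compound minor third: a minor third plus an octave.)

m10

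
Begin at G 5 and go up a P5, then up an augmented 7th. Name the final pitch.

A perfect fifth up from G5 is D6.
Up an augmented seventh from D6: C##7 (12 semitones up).

C double-sharp 7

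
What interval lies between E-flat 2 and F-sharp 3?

E to F spans two letter names (E-F), plus an octave — that makes it a ninth of some quality.
A major ninth would be 14 semitones; Eb2 to F#3 is 15, one semitone wider, so the interval is augmented.
(Equivalently, a compound augmented second: an augmented second plus an octave.)

augmented 9th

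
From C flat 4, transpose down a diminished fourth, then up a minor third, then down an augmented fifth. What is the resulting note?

E double-flat 3

Cb4 down a diminished fourth → G3 (4 semitones).
A minor third up from G3 is Bb3.
Down an augmented fifth from Bb3: Ebb3 (8 semitones down).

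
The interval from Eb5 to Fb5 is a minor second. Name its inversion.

major seventh

Interval numbers invert to sum to nine: 2 + 7 = 9, so a second inverts to a seventh.
Quality inverts too: minor becomes major. That makes the inversion a major seventh.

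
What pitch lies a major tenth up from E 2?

The tenth's letter: E up three letter names plus an octave → G.
A major tenth is 16 semitones; 16 semitones up from E2 gives G#3.

G-sharp 3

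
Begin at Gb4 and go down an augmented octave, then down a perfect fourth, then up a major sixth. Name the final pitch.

Bbb3

Down an augmented octave from Gb4: Gbb3 (13 semitones down).
A perfect fourth down from Gbb3 is Dbb3.
A major sixth up from Dbb3 is Bbb3.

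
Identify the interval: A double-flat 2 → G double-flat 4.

A to G spans seven letter names (A-B-C-D-E-F-G), plus an octave: a fourteenth.
Abb2 to Gbb4 is 22 semitones, a half step short of the major fourteenth (23), so this is minor.
(Equivalently, a compound minor seventh: a minor seventh plus an octave.)

minor fourteenth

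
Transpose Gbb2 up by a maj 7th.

Seven letter names up from G: F.
A major seventh is 11 semitones; 11 semitones up from Gbb2 gives Fb3.

Fb3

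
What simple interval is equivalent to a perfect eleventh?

P4

Each octave removed subtracts seven from the number: 11 − 7 = 4.
That makes a perfect eleventh a compound perfect fourth — an octave plus a perfect fourth.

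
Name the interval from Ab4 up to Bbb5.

A to B spans two letter names (A-B), plus an octave — that makes it a ninth of some quality.
Ab4 to Bbb5 is 13 semitones, a half step short of the major ninth (14), so this is minor.
(Equivalently, a compound minor second: a minor second plus an octave.)

m9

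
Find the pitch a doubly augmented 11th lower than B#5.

The eleventh's letter: B down four letter names plus an octave → F.
A doubly augmented eleventh is 19 semitones; 19 semitones down from B#5 gives F4.

F4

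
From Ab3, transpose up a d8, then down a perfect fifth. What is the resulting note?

Dbb4

Up a diminished octave from Ab3: Abb4 (11 semitones up).
A perfect fifth down from Abb4 is Dbb4.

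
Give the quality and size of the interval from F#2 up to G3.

F to G spans two letter names (F-G), plus an octave — that makes it a ninth of some quality.
A major ninth would be 14 semitones, but F#2 to G3 is 13 — one semitone narrower, making it a minor ninth.
(Equivalently, a compound minor second: a minor second plus an octave.)

m9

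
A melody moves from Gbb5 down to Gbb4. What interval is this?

perfect octave

Descending from Gbb5 to Gbb4 is the same interval as ascending Gbb4 to Gbb5.
G to G is the same letter name, plus an octave: an octave.
Counting semitones, Gbb4→Gbb5 is 12, which is the perfect octave.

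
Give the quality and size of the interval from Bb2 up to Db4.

minor tenth

B to D spans three letter names (B-C-D), plus an octave, so the interval is some kind of tenth.
Bb2 to Db4 is 15 semitones, a half step short of the major tenth (16), so this is minor.
(Equivalently, a compound minor third: a minor third plus an octave.)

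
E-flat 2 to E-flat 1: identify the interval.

perfect 8th

Descending from Eb2 to Eb1 is the same interval as ascending Eb1 to Eb2.
E to E is the same letter name, plus an octave, so the interval is some kind of octave.
The perfect octave spans 12 semitones, and Eb1 to Eb2 is exactly 12 semitones — so this is a perfect octave.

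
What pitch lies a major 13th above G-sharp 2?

Counting six letter names plus an octave up from G lands on E.
A major thirteenth is 21 semitones; 21 semitones up from G#2 gives E#4.

E-sharp 4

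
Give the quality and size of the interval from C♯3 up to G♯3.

C to G spans five letter names (C-D-E-F-G) — that makes it a fifth of some quality.
Counting semitones, C#3→G#3 is 7, which is the perfect fifth.

perfect fifth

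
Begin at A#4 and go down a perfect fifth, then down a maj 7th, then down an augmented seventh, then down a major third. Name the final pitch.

A#4 down a perfect fifth → D#4 (7 semitones).
Down a major seventh from D#4: E3 (11 semitones down).
An augmented seventh down from E3 is Fb2.
Down a major third from Fb2: Dbb2 (4 semitones down).

Dbb2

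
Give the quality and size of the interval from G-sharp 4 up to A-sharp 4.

major second

G to A spans two letter names (G-A) — that makes it a second of some quality.
Counting semitones, G#4→A#4 is 2, which is the major second.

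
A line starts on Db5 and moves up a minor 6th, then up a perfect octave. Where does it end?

Bbb6

A minor sixth up from Db5 is Bbb5.
Up a perfect octave from Bbb5: Bbb6 (12 semitones up).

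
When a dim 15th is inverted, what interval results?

First reduce the compound diminished fifteenth to its simple form, a diminished octave.
Inverted interval numbers add to nine, so an octave pairs with a unison (8 + 1 = 9).
And diminished becomes augmented under inversion, so we get an augmented unison.

augmented unison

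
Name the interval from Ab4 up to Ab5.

A to A is the same letter name, plus an octave, so the interval is some kind of octave.
Ab4 to Ab5 is 12 semitones, matching the perfect octave exactly, so the quality is perfect.

perfect octave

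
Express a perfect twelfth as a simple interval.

perfect fifth

Take out an octave (7 from the number): 12 − 7 = 5.
So a perfect twelfth is an octave plus a perfect fifth. The quality is unchanged.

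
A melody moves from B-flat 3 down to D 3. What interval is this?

minor sixth

Descending from Bb3 to D3 is the same interval as ascending D3 to Bb3.
D to B spans six letter names (D-E-F-G-A-B): a sixth.
D3 to Bb3 is 8 semitones, a half step short of the major sixth (9), so this is minor.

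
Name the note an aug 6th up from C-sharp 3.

A-double-sharp 3

The sixth takes the letter from C up to A.
An augmented sixth is 10 semitones; 10 semitones up from C#3 gives A##3.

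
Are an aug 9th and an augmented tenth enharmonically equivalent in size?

An augmented ninth spans 15 semitones; an augmented tenth spans 17 semitones. They differ by 2.

No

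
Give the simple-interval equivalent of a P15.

Each octave removed subtracts seven from the number: 15 − 7 = 8.
That makes a perfect fifteenth a compound perfect octave — an octave plus a perfect octave.

P8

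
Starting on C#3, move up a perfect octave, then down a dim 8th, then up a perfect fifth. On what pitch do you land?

G##3

Up a perfect octave from C#3: C#4 (12 semitones up).
Down a diminished octave from C#4: C##3 (11 semitones down).
A perfect fifth up from C##3 is G##3.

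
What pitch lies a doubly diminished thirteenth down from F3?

Six letters down from F (plus an octave) reaches A.
A doubly diminished thirteenth spans 18 semitones, so from F3 the target pitch is A##1.

A##1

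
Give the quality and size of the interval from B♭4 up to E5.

B to E spans four letter names (B-C-D-E) — that makes it a fourth of some quality.
A perfect fourth would be 5 semitones; Bb4 to E5 is 6, one semitone wider, so the interval is augmented.

augmented 4th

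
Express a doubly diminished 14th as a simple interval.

dd7

Take out an octave (7 from the number): 14 − 7 = 7.
So a doubly diminished fourteenth is an octave plus a doubly diminished seventh. The quality is unchanged.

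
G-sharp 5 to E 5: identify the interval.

Descending from G#5 to E5 is the same interval as ascending E5 to G#5.
E to G spans three letter names (E-F-G) — that makes it a third of some quality.
The major third spans 4 semitones, and E5 to G#5 is exactly 4 semitones — so this is a major third.

major 3rd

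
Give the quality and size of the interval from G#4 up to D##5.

A5

G to D spans five letter names (G-A-B-C-D): a fifth.
G#4 to D##5 spans 8 semitones — one semitone wider than the perfect fifth (7) — giving an augmented fifth.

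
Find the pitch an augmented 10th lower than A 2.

F-flat 1

Three letters down from A (plus an octave) reaches F.
Moving 17 semitones down from A2 (the size of an augmented tenth) reaches Fb1.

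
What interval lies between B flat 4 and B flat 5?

P8

B to B is the same letter name, plus an octave: an octave.
The perfect octave spans 12 semitones, and Bb4 to Bb5 is exactly 12 semitones — so this is a perfect octave.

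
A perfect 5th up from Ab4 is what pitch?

Eb5

Five letter names up from A: E.
Moving 7 semitones up from Ab4 (the size of a perfect fifth) reaches Eb5.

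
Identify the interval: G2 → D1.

perfect eleventh

Descending from G2 to D1 is the same interval as ascending D1 to G2.
D to G spans four letter names (D-E-F-G), plus an octave — that makes it an eleventh of some quality.
The perfect eleventh spans 17 semitones, and D1 to G2 is exactly 17 semitones — so this is a perfect eleventh.
(Equivalently, a compound perfect fourth: a perfect fourth plus an octave.)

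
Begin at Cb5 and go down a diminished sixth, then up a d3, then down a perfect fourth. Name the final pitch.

Db4

A diminished sixth down from Cb5 is E4.
E4 up a diminished third → Gb4 (2 semitones).
A perfect fourth down from Gb4 is Db4.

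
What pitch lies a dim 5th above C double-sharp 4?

Counting five letter names up from C lands on G.
A diminished fifth is 6 semitones; 6 semitones up from C##4 gives G#4.

G sharp 4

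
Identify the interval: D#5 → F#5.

D to F spans three letter names (D-E-F): a third.
D#5 to F#5 is 3 semitones, a half step short of the major third (4), so this is minor.

minor third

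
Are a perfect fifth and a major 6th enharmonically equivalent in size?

No

7 semitones (perfect fifth) vs 9 semitones (major sixth): not equal.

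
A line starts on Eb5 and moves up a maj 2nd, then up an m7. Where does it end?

Eb6

Up a major second from Eb5: F5 (2 semitones up).
A minor seventh up from F5 is Eb6.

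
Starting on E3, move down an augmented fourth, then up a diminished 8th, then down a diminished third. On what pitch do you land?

E3 down an augmented fourth → Bb2 (6 semitones).
Bb2 up a diminished octave → Bbb3 (11 semitones).
A diminished third down from Bbb3 is G3.

G3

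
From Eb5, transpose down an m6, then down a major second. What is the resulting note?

A minor sixth down from Eb5 is G4.
A major second down from G4 is F4.

F4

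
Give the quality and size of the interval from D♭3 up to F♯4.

D to F spans three letter names (D-E-F), plus an octave, so the interval is some kind of tenth.
Db3 to F#4 spans 17 semitones — one semitone wider than the major tenth (16) — giving an augmented tenth.
(Equivalently, a compound augmented third: an augmented third plus an octave.)

augmented tenth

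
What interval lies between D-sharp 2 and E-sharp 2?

D to E spans two letter names (D-E) — that makes it a second of some quality.
Counting semitones, D#2→E#2 is 2, which is the major second.

major second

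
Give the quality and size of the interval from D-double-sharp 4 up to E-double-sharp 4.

D to E spans two letter names (D-E), so the interval is some kind of second.
D##4 to E##4 is 2 semitones, matching the major second exactly, so the quality is major.

M2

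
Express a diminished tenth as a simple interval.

Subtracting seven from the interval number removes an octave: 10 − 7 = 3.
That makes a diminished tenth a compound diminished third — an octave plus a diminished third.

diminished third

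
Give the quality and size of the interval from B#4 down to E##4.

Descending from B#4 to E##4 is the same interval as ascending E##4 to B#4.
E to B spans five letter names (E-F-G-A-B), so the interval is some kind of fifth.
E##4 to B#4 spans 6 semitones — one semitone narrower than the perfect fifth (7) — giving a diminished fifth.

diminished fifth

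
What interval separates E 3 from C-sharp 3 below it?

Descending from E3 to C#3 is the same interval as ascending C#3 to E3.
C to E spans three letter names (C-D-E): a third.
A major third would be 4 semitones, but C#3 to E3 is 3 — one semitone narrower, making it a minor third.

minor 3rd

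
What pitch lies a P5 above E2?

Counting five letter names up from E lands on B.
Moving 7 semitones up from E2 (the size of a perfect fifth) reaches B2.

B2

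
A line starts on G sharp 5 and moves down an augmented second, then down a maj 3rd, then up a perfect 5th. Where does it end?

A flat 5

G#5 down an augmented second → F5 (3 semitones).
Down a major third from F5: Db5 (4 semitones down).
Up a perfect fifth from Db5: Ab5 (7 semitones up).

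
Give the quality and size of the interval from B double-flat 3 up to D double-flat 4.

B to D spans three letter names (B-C-D): a third.
At 3 semitones, Bbb3→Dbb4 falls one short of a major third: minor.

minor third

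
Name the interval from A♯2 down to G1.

A9

Descending from A#2 to G1 is the same interval as ascending G1 to A#2.
G to A spans two letter names (G-A), plus an octave, so the interval is some kind of ninth.
A major ninth would be 14 semitones; G1 to A#2 is 15, one semitone wider, so the interval is augmented.
(Equivalently, a compound augmented second: an augmented second plus an octave.)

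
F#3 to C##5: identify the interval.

A12

F to C spans five letter names (F-G-A-B-C), plus an octave: a twelfth.
F#3 to C##5 spans 20 semitones — one semitone wider than the perfect twelfth (19) — giving an augmented twelfth.
(Equivalently, a compound augmented fifth: an augmented fifth plus an octave.)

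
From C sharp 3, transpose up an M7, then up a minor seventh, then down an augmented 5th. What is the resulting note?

D 4

Up a major seventh from C#3: B#3 (11 semitones up).
Up a minor seventh from B#3: A#4 (10 semitones up).
An augmented fifth down from A#4 is D4.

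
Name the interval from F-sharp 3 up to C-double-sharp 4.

augmented 5th

F to C spans five letter names (F-G-A-B-C): a fifth.
A perfect fifth would be 7 semitones; F#3 to C##4 is 8, one semitone wider, so the interval is augmented.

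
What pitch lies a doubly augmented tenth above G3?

B##4

Three letters up from G (plus an octave) reaches B.
Moving 18 semitones up from G3 (the size of a doubly augmented tenth) reaches B##4.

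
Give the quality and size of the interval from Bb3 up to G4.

major sixth

B to G spans six letter names (B-C-D-E-F-G): a sixth.
Bb3 to G4 is 9 semitones, matching the major sixth exactly, so the quality is major.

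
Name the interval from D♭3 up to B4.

D to B spans six letter names (D-E-F-G-A-B), plus an octave: a thirteenth.
Db3 to B4 spans 22 semitones — one semitone wider than the major thirteenth (21) — giving an augmented thirteenth.
(Equivalently, a compound augmented sixth: an augmented sixth plus an octave.)

augmented 13th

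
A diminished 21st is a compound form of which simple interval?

d7

Take out 2 octaves (14 from the number): 21 − 14 = 7.
So a diminished twenty-first is 2 octaves plus a diminished seventh. The quality is unchanged.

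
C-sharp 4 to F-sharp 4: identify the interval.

P4

C to F spans four letter names (C-D-E-F): a fourth.
C#4 to F#4 is 5 semitones, matching the perfect fourth exactly, so the quality is perfect.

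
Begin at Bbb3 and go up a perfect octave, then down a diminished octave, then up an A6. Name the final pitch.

G#4

Up a perfect octave from Bbb3: Bbb4 (12 semitones up).
Bbb4 down a diminished octave → Bb3 (11 semitones).
Up an augmented sixth from Bb3: G#4 (10 semitones up).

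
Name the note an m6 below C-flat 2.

Six letter names down from C: E.
A minor sixth spans 8 semitones, so from Cb2 the target pitch is Eb1.

E-flat 1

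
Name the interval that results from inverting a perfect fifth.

The rule of nine gives the new number: 9 − 5 = 4, so a fifth becomes a fourth.
The quality also flips — perfect stays perfect — giving a perfect fourth.

perfect 4th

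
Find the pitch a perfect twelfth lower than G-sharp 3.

The twelfth's letter: G down five letter names plus an octave → C.
Moving 19 semitones down from G#3 (the size of a perfect twelfth) reaches C#2.

C-sharp 2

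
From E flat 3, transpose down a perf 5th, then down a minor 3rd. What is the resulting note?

Down a perfect fifth from Eb3: Ab2 (7 semitones down).
Down a minor third from Ab2: F2 (3 semitones down).

F 2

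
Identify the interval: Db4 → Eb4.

D to E spans two letter names (D-E) — that makes it a second of some quality.
Db4 to Eb4 is 2 semitones, matching the major second exactly, so the quality is major.

M2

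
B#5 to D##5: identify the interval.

minor sixth

Descending from B#5 to D##5 is the same interval as ascending D##5 to B#5.
D to B spans six letter names (D-E-F-G-A-B) — that makes it a sixth of some quality.
At 8 semitones, D##5→B#5 falls one short of a major sixth: minor.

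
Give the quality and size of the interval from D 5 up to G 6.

P11

D to G spans four letter names (D-E-F-G), plus an octave — that makes it an eleventh of some quality.
The perfect eleventh spans 17 semitones, and D5 to G6 is exactly 17 semitones — so this is a perfect eleventh.
(Equivalently, a compound perfect fourth: a perfect fourth plus an octave.)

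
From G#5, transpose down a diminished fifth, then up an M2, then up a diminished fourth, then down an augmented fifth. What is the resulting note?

G#5 down a diminished fifth → C##5 (6 semitones).
A major second up from C##5 is D##5.
A diminished fourth up from D##5 is G#5.
An augmented fifth down from G#5 is C5.

C5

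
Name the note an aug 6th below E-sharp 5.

G 4

Counting six letter names down from E lands on G.
Moving 10 semitones down from E#5 (the size of an augmented sixth) reaches G4.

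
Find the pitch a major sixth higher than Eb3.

Six letter names up from E: C.
A major sixth spans 9 semitones, so from Eb3 the target pitch is C4.

C4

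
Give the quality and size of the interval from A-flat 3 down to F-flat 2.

Descending from Ab3 to Fb2 is the same interval as ascending Fb2 to Ab3.
F to A spans three letter names (F-G-A), plus an octave — that makes it a tenth of some quality.
The major tenth spans 16 semitones, and Fb2 to Ab3 is exactly 16 semitones — so this is a major tenth.
(Equivalently, a compound major third: a major third plus an octave.)

M10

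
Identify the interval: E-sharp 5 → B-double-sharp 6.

augmented 12th

E to B spans five letter names (E-F-G-A-B), plus an octave: a twelfth.
A perfect twelfth would be 19 semitones; E#5 to B##6 is 20, one semitone wider, so the interval is augmented.
(Equivalently, a compound augmented fifth: an augmented fifth plus an octave.)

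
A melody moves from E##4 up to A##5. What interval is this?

perfect 11th

E to A spans four letter names (E-F-G-A), plus an octave — that makes it an eleventh of some quality.
E##4 to A##5 is 17 semitones, matching the perfect eleventh exactly, so the quality is perfect.
(Equivalently, a compound perfect fourth: a perfect fourth plus an octave.)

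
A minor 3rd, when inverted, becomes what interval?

Inverted interval numbers add to nine, so a third pairs with a sixth (3 + 6 = 9).
And minor becomes major under inversion, so we get a major sixth.

major 6th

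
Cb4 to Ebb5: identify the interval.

C to E spans three letter names (C-D-E), plus an octave, so the interval is some kind of tenth.
A major tenth would be 16 semitones, but Cb4 to Ebb5 is 15 — one semitone narrower, making it a minor tenth.
(Equivalently, a compound minor third: a minor third plus an octave.)

minor tenth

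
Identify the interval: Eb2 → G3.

E to G spans three letter names (E-F-G), plus an octave — that makes it a tenth of some quality.
The major tenth spans 16 semitones, and Eb2 to G3 is exactly 16 semitones — so this is a major tenth.
(Equivalently, a compound major third: a major third plus an octave.)

major tenth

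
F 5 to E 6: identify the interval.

F to E spans seven letter names (F-G-A-B-C-D-E): a seventh.
F5 to E6 is 11 semitones, matching the major seventh exactly, so the quality is major.

major seventh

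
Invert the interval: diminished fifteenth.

First reduce the compound diminished fifteenth to its simple form, a diminished octave.
Inverted interval numbers add to nine, so an octave pairs with a unison (8 + 1 = 9).
The quality also flips — diminished becomes augmented — giving an augmented unison.

augmented 1st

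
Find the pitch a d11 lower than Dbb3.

Ab1

Counting four letter names plus an octave down from D lands on A.
A diminished eleventh is 16 semitones; 16 semitones down from Dbb3 gives Ab1.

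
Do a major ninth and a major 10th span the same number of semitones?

A major ninth is 14 semitones but a major tenth is 16 semitones — different sizes.

No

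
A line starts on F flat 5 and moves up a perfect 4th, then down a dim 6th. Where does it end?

D 5

Up a perfect fourth from Fb5: Bbb5 (5 semitones up).
A diminished sixth down from Bbb5 is D5.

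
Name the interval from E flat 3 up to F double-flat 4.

d9

E to F spans two letter names (E-F), plus an octave, so the interval is some kind of ninth.
The major ninth is 14 semitones; here we have 12, two semitones narrower: diminished.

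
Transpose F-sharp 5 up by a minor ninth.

G 6

Two letters up from F (plus an octave) reaches G.
A minor ninth is 13 semitones; 13 semitones up from F#5 gives G6.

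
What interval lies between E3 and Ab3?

E to A spans four letter names (E-F-G-A) — that makes it a fourth of some quality.
E3 to Ab3 spans 4 semitones — one semitone narrower than the perfect fourth (5) — giving a diminished fourth.

diminished 4th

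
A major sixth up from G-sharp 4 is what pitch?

Six letter names up from G: E.
Moving 9 semitones up from G#4 (the size of a major sixth) reaches E#5.

E-sharp 5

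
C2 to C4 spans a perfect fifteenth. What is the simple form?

P8

Subtracting seven from the interval number removes an octave: 15 − 7 = 8.
Quality carries through unchanged, so the simple form is a perfect octave.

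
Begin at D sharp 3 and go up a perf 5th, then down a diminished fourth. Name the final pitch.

E double-sharp 3

D#3 up a perfect fifth → A#3 (7 semitones).
Down a diminished fourth from A#3: E##3 (4 semitones down).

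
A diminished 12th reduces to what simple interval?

diminished fifth

Each octave removed subtracts seven from the number: 12 − 7 = 5.
Quality carries through unchanged, so the simple form is a diminished fifth.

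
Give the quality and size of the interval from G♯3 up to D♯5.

P12

G to D spans five letter names (G-A-B-C-D), plus an octave: a twelfth.
G#3 to D#5 is 19 semitones, matching the perfect twelfth exactly, so the quality is perfect.
(Equivalently, a compound perfect fifth: a perfect fifth plus an octave.)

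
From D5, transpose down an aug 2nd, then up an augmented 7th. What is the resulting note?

D5 down an augmented second → Cb5 (3 semitones).
An augmented seventh up from Cb5 is B5.

B5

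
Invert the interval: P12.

First reduce the compound perfect twelfth to its simple form, a perfect fifth.
Interval numbers invert to sum to nine: 5 + 4 = 9, so a fifth inverts to a fourth.
And perfect stays perfect under inversion, so we get a perfect fourth.

perfect fourth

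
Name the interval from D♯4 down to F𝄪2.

m13

Descending from D#4 to F##2 is the same interval as ascending F##2 to D#4.
F to D spans six letter names (F-G-A-B-C-D), plus an octave: a thirteenth.
At 20 semitones, F##2→D#4 falls one short of a major thirteenth: minor.
(Equivalently, a compound minor sixth: a minor sixth plus an octave.)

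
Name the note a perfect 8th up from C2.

C3

An octave keeps the letter name C, an octave up from C.
A perfect octave is 12 semitones; 12 semitones up from C2 gives C3.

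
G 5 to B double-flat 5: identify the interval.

diminished third

G to B spans three letter names (G-A-B): a third.
G5 to Bbb5 spans 2 semitones — two semitones narrower than the major third (4) — giving a diminished third.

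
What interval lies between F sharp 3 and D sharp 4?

F to D spans six letter names (F-G-A-B-C-D), so the interval is some kind of sixth.
Counting semitones, F#3→D#4 is 9, which is the major sixth.

major sixth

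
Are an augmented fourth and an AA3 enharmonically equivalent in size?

Yes

An augmented fourth = 6 semitones = a doubly augmented third; enharmonically equal.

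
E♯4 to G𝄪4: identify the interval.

E to G spans three letter names (E-F-G): a third.
E#4 to G##4 is 4 semitones, matching the major third exactly, so the quality is major.

M3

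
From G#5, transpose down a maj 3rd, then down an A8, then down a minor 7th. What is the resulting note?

F3

A major third down from G#5 is E5.
Down an augmented octave from E5: Eb4 (13 semitones down).
Eb4 down a minor seventh → F3 (10 semitones).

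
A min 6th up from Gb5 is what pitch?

Six letter names up from G: E.
Moving 8 semitones up from Gb5 (the size of a minor sixth) reaches Ebb6.

Ebb6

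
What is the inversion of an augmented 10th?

diminished 6th

First reduce the compound augmented tenth to its simple form, an augmented third.
The rule of nine gives the new number: 9 − 3 = 6, so a third becomes a sixth.
The quality also flips — augmented becomes diminished — giving a diminished sixth.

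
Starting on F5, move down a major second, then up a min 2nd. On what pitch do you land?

Fb5

Down a major second from F5: Eb5 (2 semitones down).
A minor second up from Eb5 is Fb5.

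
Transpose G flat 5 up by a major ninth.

A flat 6

Two letters up from G (plus an octave) reaches A.
Moving 14 semitones up from Gb5 (the size of a major ninth) reaches Ab6.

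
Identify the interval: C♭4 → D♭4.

C to D spans two letter names (C-D): a second.
The major second spans 2 semitones, and Cb4 to Db4 is exactly 2 semitones — so this is a major second.

major second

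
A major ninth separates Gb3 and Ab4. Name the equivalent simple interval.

major 2nd

Take out an octave (7 from the number): 9 − 7 = 2.
That makes a major ninth a compound major second — an octave plus a major second.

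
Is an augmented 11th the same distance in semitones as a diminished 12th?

Both span 18 semitones: an augmented eleventh and a diminished twelfth are the same chromatic distance.

Yes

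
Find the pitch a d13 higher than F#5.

Db7

The thirteenth's letter: F up six letter names plus an octave → D.
A diminished thirteenth is 19 semitones; 19 semitones up from F#5 gives Db7.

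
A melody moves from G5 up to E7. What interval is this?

G to E spans six letter names (G-A-B-C-D-E), plus an octave — that makes it a thirteenth of some quality.
G5 to E7 is 21 semitones, matching the major thirteenth exactly, so the quality is major.
(Equivalently, a compound major sixth: a major sixth plus an octave.)

major 13th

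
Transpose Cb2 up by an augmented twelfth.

Five letters up from C (plus an octave) reaches G.
An augmented twelfth is 20 semitones; 20 semitones up from Cb2 gives G3.

G3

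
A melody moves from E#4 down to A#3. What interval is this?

Descending from E#4 to A#3 is the same interval as ascending A#3 to E#4.
A to E spans five letter names (A-B-C-D-E): a fifth.
A#3 to E#4 is 7 semitones, matching the perfect fifth exactly, so the quality is perfect.

perfect 5th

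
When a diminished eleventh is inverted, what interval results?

augmented fifth

First reduce the compound diminished eleventh to its simple form, a diminished fourth.
The rule of nine gives the new number: 9 − 4 = 5, so a fourth becomes a fifth.
The quality also flips — diminished becomes augmented — giving an augmented fifth.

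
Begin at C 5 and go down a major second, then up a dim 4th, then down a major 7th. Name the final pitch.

A major second down from C5 is Bb4.
Bb4 up a diminished fourth → Ebb5 (4 semitones).
Ebb5 down a major seventh → Fbb4 (11 semitones).

F double-flat 4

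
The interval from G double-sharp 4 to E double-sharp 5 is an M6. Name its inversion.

Inverted interval numbers add to nine, so a sixth pairs with a third (6 + 3 = 9).
The quality also flips — major becomes minor — giving a minor third.

minor third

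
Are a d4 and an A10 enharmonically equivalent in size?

4 semitones (diminished fourth) vs 17 semitones (augmented tenth): not equal.

No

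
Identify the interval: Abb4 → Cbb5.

minor third

A to C spans three letter names (A-B-C): a third.
Abb4 to Cbb5 is 3 semitones, a half step short of the major third (4), so this is minor.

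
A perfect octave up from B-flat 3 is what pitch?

B-flat 4

For an octave the letter name doesn't change: still B, an octave up.
A perfect octave is 12 semitones; 12 semitones up from Bb3 gives Bb4.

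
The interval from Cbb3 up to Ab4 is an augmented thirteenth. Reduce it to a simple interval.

augmented 6th

Each octave removed subtracts seven from the number: 13 − 7 = 6.
Quality carries through unchanged, so the simple form is an augmented sixth.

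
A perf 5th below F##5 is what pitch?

B#4

Five letter names down from F: B.
A perfect fifth is 7 semitones; 7 semitones down from F##5 gives B#4.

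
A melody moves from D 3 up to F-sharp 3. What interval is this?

major 3rd

D to F spans three letter names (D-E-F), so the interval is some kind of third.
D3 to F#3 is 4 semitones, matching the major third exactly, so the quality is major.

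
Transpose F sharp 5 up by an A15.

F double-sharp 7

The letter stays F (same as the start), shifted two octaves up.
An augmented fifteenth spans 25 semitones, so from F#5 the target pitch is F##7.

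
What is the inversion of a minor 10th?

M6

First reduce the compound minor tenth to its simple form, a minor third.
Inverted interval numbers add to nine, so a third pairs with a sixth (3 + 6 = 9).
The quality also flips — minor becomes major — giving a major sixth.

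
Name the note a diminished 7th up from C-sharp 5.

The seventh takes the letter from C up to B.
A diminished seventh is 9 semitones; 9 semitones up from C#5 gives Bb5.

B-flat 5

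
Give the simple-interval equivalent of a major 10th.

Each octave removed subtracts seven from the number: 10 − 7 = 3.
Quality carries through unchanged, so the simple form is a major third.

M3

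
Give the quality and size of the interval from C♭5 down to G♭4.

Descending from Cb5 to Gb4 is the same interval as ascending Gb4 to Cb5.
G to C spans four letter names (G-A-B-C), so the interval is some kind of fourth.
The perfect fourth spans 5 semitones, and Gb4 to Cb5 is exactly 5 semitones — so this is a perfect fourth.

perfect 4th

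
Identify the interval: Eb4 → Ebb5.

E to E is the same letter name, plus an octave: an octave.
Eb4 to Ebb5 spans 11 semitones — one semitone narrower than the perfect octave (12) — giving a diminished octave.

diminished octave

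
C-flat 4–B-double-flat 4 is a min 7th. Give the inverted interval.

Interval numbers invert to sum to nine: 7 + 2 = 9, so a seventh inverts to a second.
Quality inverts too: minor becomes major. That makes the inversion a major second.

M2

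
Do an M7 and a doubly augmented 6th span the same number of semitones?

Yes

A major seventh = 11 semitones = a doubly augmented sixth; enharmonically equal.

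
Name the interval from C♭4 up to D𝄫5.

m9

C to D spans two letter names (C-D), plus an octave — that makes it a ninth of some quality.
A major ninth would be 14 semitones, but Cb4 to Dbb5 is 13 — one semitone narrower, making it a minor ninth.
(Equivalently, a compound minor second: a minor second plus an octave.)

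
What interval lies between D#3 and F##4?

D to F spans three letter names (D-E-F), plus an octave, so the interval is some kind of tenth.
D#3 to F##4 is 16 semitones, matching the major tenth exactly, so the quality is major.
(Equivalently, a compound major third: a major third plus an octave.)

major tenth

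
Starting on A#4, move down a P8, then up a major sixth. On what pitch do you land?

F##4

A#4 down a perfect octave → A#3 (12 semitones).
A#3 up a major sixth → F##4 (9 semitones).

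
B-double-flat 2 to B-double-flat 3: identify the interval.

B to B is the same letter name, plus an octave — that makes it an octave of some quality.
The perfect octave spans 12 semitones, and Bbb2 to Bbb3 is exactly 12 semitones — so this is a perfect octave.

perfect octave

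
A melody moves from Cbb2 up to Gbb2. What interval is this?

C to G spans five letter names (C-D-E-F-G), so the interval is some kind of fifth.
Cbb2 to Gbb2 is 7 semitones, matching the perfect fifth exactly, so the quality is perfect.

perfect 5th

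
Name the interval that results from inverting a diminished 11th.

augmented 5th

First reduce the compound diminished eleventh to its simple form, a diminished fourth.
Inverted interval numbers add to nine, so a fourth pairs with a fifth (4 + 5 = 9).
Quality inverts too: diminished becomes augmented. That makes the inversion an augmented fifth.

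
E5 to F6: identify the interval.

E to F spans two letter names (E-F), plus an octave — that makes it a ninth of some quality.
A major ninth would be 14 semitones, but E5 to F6 is 13 — one semitone narrower, making it a minor ninth.
(Equivalently, a compound minor second: a minor second plus an octave.)

minor ninth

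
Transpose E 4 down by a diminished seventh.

F-double-sharp 3

The seventh takes the letter from E down to F.
A diminished seventh is 9 semitones; 9 semitones down from E4 gives F##3.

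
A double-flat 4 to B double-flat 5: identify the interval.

A to B spans two letter names (A-B), plus an octave, so the interval is some kind of ninth.
The major ninth spans 14 semitones, and Abb4 to Bbb5 is exactly 14 semitones — so this is a major ninth.
(Equivalently, a compound major second: a major second plus an octave.)

major ninth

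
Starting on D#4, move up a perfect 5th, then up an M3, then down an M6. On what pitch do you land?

E#4

A perfect fifth up from D#4 is A#4.
Up a major third from A#4: C##5 (4 semitones up).
A major sixth down from C##5 is E#4.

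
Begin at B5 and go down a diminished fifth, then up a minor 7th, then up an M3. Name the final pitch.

F##6

B5 down a diminished fifth → E#5 (6 semitones).
Up a minor seventh from E#5: D#6 (10 semitones up).
D#6 up a major third → F##6 (4 semitones).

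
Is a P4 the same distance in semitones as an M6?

No

5 semitones (perfect fourth) vs 9 semitones (major sixth): not equal.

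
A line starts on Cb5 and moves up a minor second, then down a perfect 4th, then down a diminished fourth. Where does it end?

Eb4

Up a minor second from Cb5: Dbb5 (1 semitone up).
A perfect fourth down from Dbb5 is Abb4.
A diminished fourth down from Abb4 is Eb4.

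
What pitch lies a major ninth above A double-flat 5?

B double-flat 6

Counting two letter names plus an octave up from A lands on B.
A major ninth is 14 semitones; 14 semitones up from Abb5 gives Bbb6.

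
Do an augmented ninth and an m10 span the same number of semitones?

Yes

An augmented ninth spans 15 semitones, and a minor tenth also spans 15 semitones — they're enharmonic.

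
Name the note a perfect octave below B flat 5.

The letter stays B (same as the start), shifted an octave down.
Moving 12 semitones down from Bb5 (the size of a perfect octave) reaches Bb4.

B flat 4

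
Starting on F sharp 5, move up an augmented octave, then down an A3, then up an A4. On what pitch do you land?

An augmented octave up from F#5 is F##6.
Down an augmented third from F##6: D6 (5 semitones down).
An augmented fourth up from D6 is G#6.

G sharp 6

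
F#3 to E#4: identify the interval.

major seventh

F to E spans seven letter names (F-G-A-B-C-D-E) — that makes it a seventh of some quality.
The major seventh spans 11 semitones, and F#3 to E#4 is exactly 11 semitones — so this is a major seventh.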